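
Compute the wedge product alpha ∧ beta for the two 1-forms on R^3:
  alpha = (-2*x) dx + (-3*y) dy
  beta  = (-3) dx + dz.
alpha ∧ beta = (-2*x) dx ∧ dz + (-9*y) dx ∧ dy + (-3*y) dy ∧ dz

Distribute the wedge, using dx_i ∧ dx_j = -dx_j ∧ dx_i and dx_i ∧ dx_i = 0. For each pair (i, j) with i < j, the coefficient of dx_i ∧ dx_j in alpha ∧ beta is (alpha_i * beta_j - alpha_j * beta_i). Collecting: alpha ∧ beta = (-2*x) dx ∧ dz + (-9*y) dx ∧ dy + (-3*y) dy ∧ dz.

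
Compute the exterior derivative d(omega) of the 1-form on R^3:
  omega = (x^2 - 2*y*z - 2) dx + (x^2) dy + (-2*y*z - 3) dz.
d(omega) = (2*x + 2*z) dx ∧ dy + (2*y) dx ∧ dz + (-2*z) dy ∧ dz

For a 1-form omega = sum_i f_i dx_i, the exterior derivative is
  d(omega) = sum_{i < j} (∂f_j/∂x_i - ∂f_i/∂x_j) dx_i ∧ dx_j.
  coefficient of dx ∧ dy: ∂f_2/∂x - ∂f_1/∂y = ∂(x^2)/∂x - ∂(x^2 - 2*y*z - 2)/∂y = 2*x + 2*z
  coefficient of dx ∧ dz: ∂f_3/∂x - ∂f_1/∂z = ∂(-2*y*z - 3)/∂x - ∂(x^2 - 2*y*z - 2)/∂z = 2*y
  coefficient of dy ∧ dz: ∂f_3/∂y - ∂f_2/∂z = ∂(-2*y*z - 3)/∂y - ∂(x^2)/∂z = -2*z
Assembling: d(omega) = (2*x + 2*z) dx ∧ dy + (2*y) dx ∧ dz + (-2*z) dy ∧ dz.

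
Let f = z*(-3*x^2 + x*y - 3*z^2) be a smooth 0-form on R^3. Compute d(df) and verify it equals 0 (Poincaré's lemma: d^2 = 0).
d(df) = 0

Step 1: df = sum_i (∂f/∂x_i) dx_i = (z*(-6*x + y)) dx + (x*z) dy + (-3*x^2 + x*y - 9*z^2) dz.
Step 2: Apply d again. Using the 1-form formula, the coefficient of dx ∧ dy in d(df) is ∂^2 f/∂x ∂y - ∂^2 f/∂y ∂x = (z) - (z) = 0 (equality of mixed partials for smooth f).
Similarly for dx ∧ dz and dy ∧ dz — all coefficients vanish. So d(df) = 0.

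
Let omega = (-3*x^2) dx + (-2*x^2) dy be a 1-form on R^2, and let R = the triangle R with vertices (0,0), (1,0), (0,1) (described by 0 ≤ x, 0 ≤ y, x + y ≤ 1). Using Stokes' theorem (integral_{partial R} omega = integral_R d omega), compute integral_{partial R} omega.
integral_(partial R) omega = -2/3

Stokes: integral_partial_R omega = integral_R d omega with d omega = (∂Q/∂x - ∂P/∂y) dx ∧ dy.
  ∂Q/∂x = -4*x
  ∂P/∂y = 0
  integrand = ∂Q/∂x - ∂P/∂y = -4*x.
Integrating over R: integral_0^1 integral_0^{1-x} (-4*x) dy dx = -2/3.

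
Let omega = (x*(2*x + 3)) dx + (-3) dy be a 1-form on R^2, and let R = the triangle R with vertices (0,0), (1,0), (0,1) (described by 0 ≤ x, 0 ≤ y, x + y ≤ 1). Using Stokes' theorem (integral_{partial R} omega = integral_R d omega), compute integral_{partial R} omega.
integral_(partial R) omega = 0

Stokes: integral_partial_R omega = integral_R d omega with d omega = (∂Q/∂x - ∂P/∂y) dx ∧ dy.
  ∂Q/∂x = 0
  ∂P/∂y = 0
  integrand = ∂Q/∂x - ∂P/∂y = 0.
Integrating over R: integral_0^1 integral_0^{1-x} (0) dy dx = 0.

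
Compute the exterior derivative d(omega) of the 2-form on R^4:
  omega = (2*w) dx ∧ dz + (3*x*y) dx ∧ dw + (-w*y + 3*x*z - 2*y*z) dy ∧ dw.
d(omega) = (2) dx ∧ dz ∧ dw + (-3*x + 3*z) dx ∧ dy ∧ dw + (-3*x + 2*y) dy ∧ dz ∧ dw

For a 2-form omega = sum_{i<j} g_{ij} dx_i ∧ dx_j, the exterior derivative is
  d(omega) = sum_{i<j} d(g_{ij}) ∧ dx_i ∧ dx_j = sum_{i<j, k} (∂g_{ij}/∂x_k) dx_k ∧ dx_i ∧ dx_j.
Expand each term, using dx_k ∧ dx_i ∧ dx_j = sgn(permutation) dx_{(a)} ∧ dx_{(b)} ∧ dx_{(c)} with (a < b < c) sorted:
  d(2*w) includes (∂/∂w)(2*w) dw = (2) dw, which multiplied by dx ∧ dz gives (2) dx ∧ dz ∧ dw
  d(3*x*y) includes (∂/∂y)(3*x*y) dy = (3*x) dy, which multiplied by dx ∧ dw gives (-3*x) dx ∧ dy ∧ dw
  d(-w*y + 3*x*z - 2*y*z) includes (∂/∂x)(-w*y + 3*x*z - 2*y*z) dx = (3*z) dx, which multiplied by dy ∧ dw gives (3*z) dx ∧ dy ∧ dw
  d(-w*y + 3*x*z - 2*y*z) includes (∂/∂z)(-w*y + 3*x*z - 2*y*z) dz = (3*x - 2*y) dz, which multiplied by dy ∧ dw gives (-3*x + 2*y) dy ∧ dz ∧ dw
Collecting like 3-forms: d(omega) = (2) dx ∧ dz ∧ dw + (-3*x + 3*z) dx ∧ dy ∧ dw + (-3*x + 2*y) dy ∧ dz ∧ dw.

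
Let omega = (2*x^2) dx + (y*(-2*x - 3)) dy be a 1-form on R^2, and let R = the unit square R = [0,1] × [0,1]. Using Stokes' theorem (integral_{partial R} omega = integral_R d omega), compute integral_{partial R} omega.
integral_(partial R) omega = -1

Stokes: integral_partial_R omega = integral_R d omega with d omega = (∂Q/∂x - ∂P/∂y) dx ∧ dy.
  ∂Q/∂x = -2*y
  ∂P/∂y = 0
  integrand = ∂Q/∂x - ∂P/∂y = -2*y.
Integrating over R: integral_0^1 integral_0^1 (-2*y) dx dy = -1.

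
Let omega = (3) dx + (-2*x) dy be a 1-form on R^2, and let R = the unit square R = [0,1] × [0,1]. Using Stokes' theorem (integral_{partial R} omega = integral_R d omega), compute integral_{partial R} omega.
integral_(partial R) omega = -2

Stokes: integral_partial_R omega = integral_R d omega with d omega = (∂Q/∂x - ∂P/∂y) dx ∧ dy.
  ∂Q/∂x = -2
  ∂P/∂y = 0
  integrand = ∂Q/∂x - ∂P/∂y = -2.
Integrating over R: integral_0^1 integral_0^1 (-2) dx dy = -2.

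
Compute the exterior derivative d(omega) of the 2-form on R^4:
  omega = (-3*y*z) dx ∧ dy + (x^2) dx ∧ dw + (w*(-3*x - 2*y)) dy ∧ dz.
d(omega) = (-3*w - 3*y) dx ∧ dy ∧ dz + (-3*x - 2*y) dy ∧ dz ∧ dw

For a 2-form omega = sum_{i<j} g_{ij} dx_i ∧ dx_j, the exterior derivative is
  d(omega) = sum_{i<j} d(g_{ij}) ∧ dx_i ∧ dx_j = sum_{i<j, k} (∂g_{ij}/∂x_k) dx_k ∧ dx_i ∧ dx_j.
Expand each term, using dx_k ∧ dx_i ∧ dx_j = sgn(permutation) dx_{(a)} ∧ dx_{(b)} ∧ dx_{(c)} with (a < b < c) sorted:
  d(-3*y*z) includes (∂/∂z)(-3*y*z) dz = (-3*y) dz, which multiplied by dx ∧ dy gives (-3*y) dx ∧ dy ∧ dz
  d(w*(-3*x - 2*y)) includes (∂/∂x)(w*(-3*x - 2*y)) dx = (-3*w) dx, which multiplied by dy ∧ dz gives (-3*w) dx ∧ dy ∧ dz
  d(w*(-3*x - 2*y)) includes (∂/∂w)(w*(-3*x - 2*y)) dw = (-3*x - 2*y) dw, which multiplied by dy ∧ dz gives (-3*x - 2*y) dy ∧ dz ∧ dw
Collecting like 3-forms: d(omega) = (-3*w - 3*y) dx ∧ dy ∧ dz + (-3*x - 2*y) dy ∧ dz ∧ dw.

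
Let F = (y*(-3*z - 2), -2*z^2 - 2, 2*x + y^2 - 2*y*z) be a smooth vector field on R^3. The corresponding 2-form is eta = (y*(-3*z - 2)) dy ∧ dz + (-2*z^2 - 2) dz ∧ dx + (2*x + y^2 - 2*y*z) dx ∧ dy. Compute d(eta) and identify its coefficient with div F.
d(eta) = (-2*y) dx ∧ dy ∧ dz; div F = -2*y

For a 2-form in R^3 of the form above, applying d gives a 3-form with coefficient ∂P/∂x + ∂Q/∂y + ∂R/∂z:
  ∂P/∂x = 0
  ∂Q/∂y = 0
  ∂R/∂z = -2*y
Sum = -2*y, which is exactly div F.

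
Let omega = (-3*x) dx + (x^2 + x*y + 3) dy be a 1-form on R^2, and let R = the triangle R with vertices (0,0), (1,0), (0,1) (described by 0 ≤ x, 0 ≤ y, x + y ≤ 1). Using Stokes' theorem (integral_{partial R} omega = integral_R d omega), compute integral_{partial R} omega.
integral_(partial R) omega = 1/2

Stokes: integral_partial_R omega = integral_R d omega with d omega = (∂Q/∂x - ∂P/∂y) dx ∧ dy.
  ∂Q/∂x = 2*x + y
  ∂P/∂y = 0
  integrand = ∂Q/∂x - ∂P/∂y = 2*x + y.
Integrating over R: integral_0^1 integral_0^{1-x} (2*x + y) dy dx = 1/2.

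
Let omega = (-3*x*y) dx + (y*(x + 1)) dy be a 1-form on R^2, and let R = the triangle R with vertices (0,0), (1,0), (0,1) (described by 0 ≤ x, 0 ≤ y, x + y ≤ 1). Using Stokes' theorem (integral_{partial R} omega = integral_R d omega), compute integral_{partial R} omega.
integral_(partial R) omega = 2/3

Stokes: integral_partial_R omega = integral_R d omega with d omega = (∂Q/∂x - ∂P/∂y) dx ∧ dy.
  ∂Q/∂x = y
  ∂P/∂y = -3*x
  integrand = ∂Q/∂x - ∂P/∂y = 3*x + y.
Integrating over R: integral_0^1 integral_0^{1-x} (3*x + y) dy dx = 2/3.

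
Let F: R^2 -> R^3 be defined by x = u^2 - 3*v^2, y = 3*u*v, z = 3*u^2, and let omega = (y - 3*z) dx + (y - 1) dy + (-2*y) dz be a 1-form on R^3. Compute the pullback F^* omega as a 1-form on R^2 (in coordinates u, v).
F^* omega = (-18*u^3 - 30*u^2*v + 9*u*v^2 - 3*v) du + (3*u*(21*u*v - 6*v^2 - 1)) dv

Using F^*(f dg) = (f ∘ F) d(g ∘ F), substitute each coordinate x_i by F_i(u, v) in f_i, and replace dx_i by d F_i = (∂F_i/∂u) du + (∂F_i/∂v) dv.
  For the x component: f_1(F) = 3*u*(-3*u + v); d F_1 = (2*u) du + (-6*v) dv
  For the y component: f_2(F) = 3*u*v - 1; d F_2 = (3*v) du + (3*u) dv
  For the z component: f_3(F) = -6*u*v; d F_3 = (6*u) du + (0) dv
Combining and collecting du, dv coefficients:
  coeff of du: -18*u^3 - 30*u^2*v + 9*u*v^2 - 3*v
  coeff of dv: 3*u*(21*u*v - 6*v^2 - 1)
F^* omega = (-18*u^3 - 30*u^2*v + 9*u*v^2 - 3*v) du + (3*u*(21*u*v - 6*v^2 - 1)) dv.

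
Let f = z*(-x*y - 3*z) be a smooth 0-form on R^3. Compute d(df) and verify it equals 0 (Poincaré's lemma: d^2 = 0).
d(df) = 0

Step 1: df = sum_i (∂f/∂x_i) dx_i = (-y*z) dx + (-x*z) dy + (-x*y - 6*z) dz.
Step 2: Apply d again. Using the 1-form formula, the coefficient of dx ∧ dy in d(df) is ∂^2 f/∂x ∂y - ∂^2 f/∂y ∂x = (-z) - (-z) = 0 (equality of mixed partials for smooth f).
Similarly for dx ∧ dz and dy ∧ dz — all coefficients vanish. So d(df) = 0.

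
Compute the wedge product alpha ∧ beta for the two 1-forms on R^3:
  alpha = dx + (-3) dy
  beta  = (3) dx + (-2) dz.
alpha ∧ beta = (-2) dx ∧ dz + (9) dx ∧ dy + (6) dy ∧ dz

Distribute the wedge, using dx_i ∧ dx_j = -dx_j ∧ dx_i and dx_i ∧ dx_i = 0. For each pair (i, j) with i < j, the coefficient of dx_i ∧ dx_j in alpha ∧ beta is (alpha_i * beta_j - alpha_j * beta_i). Collecting: alpha ∧ beta = (-2) dx ∧ dz + (9) dx ∧ dy + (6) dy ∧ dz.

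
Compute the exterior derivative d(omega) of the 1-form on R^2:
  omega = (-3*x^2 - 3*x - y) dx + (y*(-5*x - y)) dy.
d(omega) = (1 - 5*y) dx ∧ dy

For a 1-form omega = sum_i f_i dx_i, the exterior derivative is
  d(omega) = sum_{i < j} (∂f_j/∂x_i - ∂f_i/∂x_j) dx_i ∧ dx_j.
  coefficient of dx ∧ dy: ∂f_2/∂x - ∂f_1/∂y = ∂(y*(-5*x - y))/∂x - ∂(-3*x^2 - 3*x - y)/∂y = 1 - 5*y
Assembling: d(omega) = (1 - 5*y) dx ∧ dy.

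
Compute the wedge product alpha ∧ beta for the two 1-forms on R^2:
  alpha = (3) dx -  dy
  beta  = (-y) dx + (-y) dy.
alpha ∧ beta = (-4*y) dx ∧ dy

Distribute the wedge, using dx_i ∧ dx_j = -dx_j ∧ dx_i and dx_i ∧ dx_i = 0. For each pair (i, j) with i < j, the coefficient of dx_i ∧ dx_j in alpha ∧ beta is (alpha_i * beta_j - alpha_j * beta_i). Collecting: alpha ∧ beta = (-4*y) dx ∧ dy.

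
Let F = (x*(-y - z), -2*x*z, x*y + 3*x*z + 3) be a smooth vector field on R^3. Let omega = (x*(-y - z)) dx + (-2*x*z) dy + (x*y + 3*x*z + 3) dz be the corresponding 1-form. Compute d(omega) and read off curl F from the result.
d(omega) = (3*x) dy ∧ dz + (-x - y - 3*z) dz ∧ dx + (x - 2*z) dx ∧ dy; curl F = (3*x, -x - y - 3*z, x - 2*z)

d omega = sum_{i<j} (∂f_j/∂x_i - ∂f_i/∂x_j) dx_i ∧ dx_j. Under the identification (dy ∧ dz, dz ∧ dx, dx ∧ dy) ↔ (e_x, e_y, e_z), the coefficients are exactly the components of curl F. Compute:
  ∂R/∂y - ∂Q/∂z = (x) - (-2*x) = 3*x
  ∂P/∂z - ∂R/∂x = (-x) - (y + 3*z) = -x - y - 3*z
  ∂Q/∂x - ∂P/∂y = (-2*z) - (-x) = x - 2*z.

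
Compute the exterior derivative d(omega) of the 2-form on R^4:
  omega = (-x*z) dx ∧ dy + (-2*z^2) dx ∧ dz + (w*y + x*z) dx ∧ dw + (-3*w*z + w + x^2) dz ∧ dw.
d(omega) = (-x) dx ∧ dy ∧ dz + (-w) dx ∧ dy ∧ dw + (x) dx ∧ dz ∧ dw

For a 2-form omega = sum_{i<j} g_{ij} dx_i ∧ dx_j, the exterior derivative is
  d(omega) = sum_{i<j} d(g_{ij}) ∧ dx_i ∧ dx_j = sum_{i<j, k} (∂g_{ij}/∂x_k) dx_k ∧ dx_i ∧ dx_j.
Expand each term, using dx_k ∧ dx_i ∧ dx_j = sgn(permutation) dx_{(a)} ∧ dx_{(b)} ∧ dx_{(c)} with (a < b < c) sorted:
  d(-x*z) includes (∂/∂z)(-x*z) dz = (-x) dz, which multiplied by dx ∧ dy gives (-x) dx ∧ dy ∧ dz
  d(w*y + x*z) includes (∂/∂y)(w*y + x*z) dy = (w) dy, which multiplied by dx ∧ dw gives (-w) dx ∧ dy ∧ dw
  d(w*y + x*z) includes (∂/∂z)(w*y + x*z) dz = (x) dz, which multiplied by dx ∧ dw gives (-x) dx ∧ dz ∧ dw
  d(-3*w*z + w + x^2) includes (∂/∂x)(-3*w*z + w + x^2) dx = (2*x) dx, which multiplied by dz ∧ dw gives (2*x) dx ∧ dz ∧ dw
Collecting like 3-forms: d(omega) = (-x) dx ∧ dy ∧ dz + (-w) dx ∧ dy ∧ dw + (x) dx ∧ dz ∧ dw.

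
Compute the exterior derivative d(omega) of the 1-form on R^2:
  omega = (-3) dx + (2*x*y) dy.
d(omega) = (2*y) dx ∧ dy

For a 1-form omega = sum_i f_i dx_i, the exterior derivative is
  d(omega) = sum_{i < j} (∂f_j/∂x_i - ∂f_i/∂x_j) dx_i ∧ dx_j.
  coefficient of dx ∧ dy: ∂f_2/∂x - ∂f_1/∂y = ∂(2*x*y)/∂x - ∂(-3)/∂y = 2*y
Assembling: d(omega) = (2*y) dx ∧ dy.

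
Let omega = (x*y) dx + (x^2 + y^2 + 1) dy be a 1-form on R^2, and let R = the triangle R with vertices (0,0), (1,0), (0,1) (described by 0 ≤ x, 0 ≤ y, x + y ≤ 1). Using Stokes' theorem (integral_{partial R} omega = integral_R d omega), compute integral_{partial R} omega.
integral_(partial R) omega = 1/6

Stokes: integral_partial_R omega = integral_R d omega with d omega = (∂Q/∂x - ∂P/∂y) dx ∧ dy.
  ∂Q/∂x = 2*x
  ∂P/∂y = x
  integrand = ∂Q/∂x - ∂P/∂y = x.
Integrating over R: integral_0^1 integral_0^{1-x} (x) dy dx = 1/6.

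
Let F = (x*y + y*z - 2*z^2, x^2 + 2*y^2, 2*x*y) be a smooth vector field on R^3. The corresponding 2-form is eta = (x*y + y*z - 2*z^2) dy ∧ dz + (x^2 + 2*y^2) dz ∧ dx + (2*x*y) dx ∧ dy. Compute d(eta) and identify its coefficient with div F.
d(eta) = (5*y) dx ∧ dy ∧ dz; div F = 5*y

For a 2-form in R^3 of the form above, applying d gives a 3-form with coefficient ∂P/∂x + ∂Q/∂y + ∂R/∂z:
  ∂P/∂x = y
  ∂Q/∂y = 4*y
  ∂R/∂z = 0
Sum = 5*y, which is exactly div F.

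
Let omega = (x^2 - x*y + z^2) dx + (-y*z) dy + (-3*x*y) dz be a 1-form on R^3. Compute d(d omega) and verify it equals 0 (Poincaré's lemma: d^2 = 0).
d(d omega) = 0

Step 1: d omega = sum_{i<j} (∂f_j/∂x_i - ∂f_i/∂x_j) dx_i ∧ dx_j:
  coeff of dx ∧ dy: x
  coeff of dx ∧ dz: -3*y - 2*z
  coeff of dy ∧ dz: -3*x + y
Step 2: Apply d again to each 2-form coefficient. The only possible 3-form in R^3 is dx ∧ dy ∧ dz, with coefficient
  ∂(coeff of dy∧dz)/∂x - ∂(coeff of dx∧dz)/∂y + ∂(coeff of dx∧dy)/∂z
  = ∂/∂x (-3*x + y) - ∂/∂y (-3*y - 2*z) + ∂/∂z (x).
Each of these terms simplifies to sums of mixed partials that cancel in pairs. The result is 0 (by equality of mixed partials for smooth functions — Schwarz / Clairaut).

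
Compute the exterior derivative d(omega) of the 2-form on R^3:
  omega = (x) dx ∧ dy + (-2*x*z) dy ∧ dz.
d(omega) = (-2*z) dx ∧ dy ∧ dz

For a 2-form omega = sum_{i<j} g_{ij} dx_i ∧ dx_j, the exterior derivative is
  d(omega) = sum_{i<j} d(g_{ij}) ∧ dx_i ∧ dx_j = sum_{i<j, k} (∂g_{ij}/∂x_k) dx_k ∧ dx_i ∧ dx_j.
Expand each term, using dx_k ∧ dx_i ∧ dx_j = sgn(permutation) dx_{(a)} ∧ dx_{(b)} ∧ dx_{(c)} with (a < b < c) sorted:
  d(-2*x*z) includes (∂/∂x)(-2*x*z) dx = (-2*z) dx, which multiplied by dy ∧ dz gives (-2*z) dx ∧ dy ∧ dz
Collecting like 3-forms: d(omega) = (-2*z) dx ∧ dy ∧ dz.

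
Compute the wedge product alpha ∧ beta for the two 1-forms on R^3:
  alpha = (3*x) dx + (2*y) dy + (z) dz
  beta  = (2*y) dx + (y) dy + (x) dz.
alpha ∧ beta = (y*(3*x - 4*y)) dx ∧ dy + (3*x^2 - 2*y*z) dx ∧ dz + (y*(2*x - z)) dy ∧ dz

Distribute the wedge, using dx_i ∧ dx_j = -dx_j ∧ dx_i and dx_i ∧ dx_i = 0. For each pair (i, j) with i < j, the coefficient of dx_i ∧ dx_j in alpha ∧ beta is (alpha_i * beta_j - alpha_j * beta_i). Collecting: alpha ∧ beta = (y*(3*x - 4*y)) dx ∧ dy + (3*x^2 - 2*y*z) dx ∧ dz + (y*(2*x - z)) dy ∧ dz.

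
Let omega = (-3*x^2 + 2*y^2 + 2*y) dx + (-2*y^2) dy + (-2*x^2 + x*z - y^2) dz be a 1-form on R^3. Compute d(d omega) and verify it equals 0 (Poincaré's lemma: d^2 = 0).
d(d omega) = 0

Step 1: d omega = sum_{i<j} (∂f_j/∂x_i - ∂f_i/∂x_j) dx_i ∧ dx_j:
  coeff of dx ∧ dy: -4*y - 2
  coeff of dx ∧ dz: -4*x + z
  coeff of dy ∧ dz: -2*y
Step 2: Apply d again to each 2-form coefficient. The only possible 3-form in R^3 is dx ∧ dy ∧ dz, with coefficient
  ∂(coeff of dy∧dz)/∂x - ∂(coeff of dx∧dz)/∂y + ∂(coeff of dx∧dy)/∂z
  = ∂/∂x (-2*y) - ∂/∂y (-4*x + z) + ∂/∂z (-4*y - 2).
Each of these terms simplifies to sums of mixed partials that cancel in pairs. The result is 0 (by equality of mixed partials for smooth functions — Schwarz / Clairaut).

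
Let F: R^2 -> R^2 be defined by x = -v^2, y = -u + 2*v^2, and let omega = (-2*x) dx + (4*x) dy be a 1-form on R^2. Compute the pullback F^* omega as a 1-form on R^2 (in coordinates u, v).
F^* omega = (4*v^2) du + (-20*v^3) dv

Using F^*(f dg) = (f ∘ F) d(g ∘ F), substitute each coordinate x_i by F_i(u, v) in f_i, and replace dx_i by d F_i = (∂F_i/∂u) du + (∂F_i/∂v) dv.
  For the x component: f_1(F) = 2*v^2; d F_1 = (0) du + (-2*v) dv
  For the y component: f_2(F) = -4*v^2; d F_2 = (-1) du + (4*v) dv
Combining and collecting du, dv coefficients:
  coeff of du: 4*v^2
  coeff of dv: -20*v^3
F^* omega = (4*v^2) du + (-20*v^3) dv.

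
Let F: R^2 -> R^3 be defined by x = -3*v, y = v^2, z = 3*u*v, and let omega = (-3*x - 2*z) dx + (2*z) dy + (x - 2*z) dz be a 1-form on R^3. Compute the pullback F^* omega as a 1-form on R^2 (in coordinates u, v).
F^* omega = (v^2*(-18*u - 9)) du + (3*v*(-6*u^2 + 4*u*v + 3*u - 9)) dv

Using F^*(f dg) = (f ∘ F) d(g ∘ F), substitute each coordinate x_i by F_i(u, v) in f_i, and replace dx_i by d F_i = (∂F_i/∂u) du + (∂F_i/∂v) dv.
  For the x component: f_1(F) = 3*v*(3 - 2*u); d F_1 = (0) du + (-3) dv
  For the y component: f_2(F) = 6*u*v; d F_2 = (0) du + (2*v) dv
  For the z component: f_3(F) = 3*v*(-2*u - 1); d F_3 = (3*v) du + (3*u) dv
Combining and collecting du, dv coefficients:
  coeff of du: v^2*(-18*u - 9)
  coeff of dv: 3*v*(-6*u^2 + 4*u*v + 3*u - 9)
F^* omega = (v^2*(-18*u - 9)) du + (3*v*(-6*u^2 + 4*u*v + 3*u - 9)) dv.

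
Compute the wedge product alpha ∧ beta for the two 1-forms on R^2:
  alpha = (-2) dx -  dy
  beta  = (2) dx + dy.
alpha ∧ beta = 0

Distribute the wedge, using dx_i ∧ dx_j = -dx_j ∧ dx_i and dx_i ∧ dx_i = 0. For each pair (i, j) with i < j, the coefficient of dx_i ∧ dx_j in alpha ∧ beta is (alpha_i * beta_j - alpha_j * beta_i). Collecting: alpha ∧ beta = 0.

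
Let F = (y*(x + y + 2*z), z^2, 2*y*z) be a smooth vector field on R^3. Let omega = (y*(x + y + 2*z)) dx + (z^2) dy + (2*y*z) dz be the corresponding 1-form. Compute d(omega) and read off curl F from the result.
d(omega) = (0) dy ∧ dz + (2*y) dz ∧ dx + (-x - 2*y - 2*z) dx ∧ dy; curl F = (0, 2*y, -x - 2*y - 2*z)

d omega = sum_{i<j} (∂f_j/∂x_i - ∂f_i/∂x_j) dx_i ∧ dx_j. Under the identification (dy ∧ dz, dz ∧ dx, dx ∧ dy) ↔ (e_x, e_y, e_z), the coefficients are exactly the components of curl F. Compute:
  ∂R/∂y - ∂Q/∂z = (2*z) - (2*z) = 0
  ∂P/∂z - ∂R/∂x = (2*y) - (0) = 2*y
  ∂Q/∂x - ∂P/∂y = (0) - (x + 2*y + 2*z) = -x - 2*y - 2*z.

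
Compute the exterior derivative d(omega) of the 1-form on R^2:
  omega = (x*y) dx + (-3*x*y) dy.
d(omega) = (-x - 3*y) dx ∧ dy

For a 1-form omega = sum_i f_i dx_i, the exterior derivative is
  d(omega) = sum_{i < j} (∂f_j/∂x_i - ∂f_i/∂x_j) dx_i ∧ dx_j.
  coefficient of dx ∧ dy: ∂f_2/∂x - ∂f_1/∂y = ∂(-3*x*y)/∂x - ∂(x*y)/∂y = -x - 3*y
Assembling: d(omega) = (-x - 3*y) dx ∧ dy.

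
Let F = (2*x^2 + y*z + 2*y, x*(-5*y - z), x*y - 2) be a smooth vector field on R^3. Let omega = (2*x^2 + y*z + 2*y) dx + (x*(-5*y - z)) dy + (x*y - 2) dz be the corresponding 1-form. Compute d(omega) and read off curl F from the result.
d(omega) = (2*x) dy ∧ dz + (0) dz ∧ dx + (-5*y - 2*z - 2) dx ∧ dy; curl F = (2*x, 0, -5*y - 2*z - 2)

d omega = sum_{i<j} (∂f_j/∂x_i - ∂f_i/∂x_j) dx_i ∧ dx_j. Under the identification (dy ∧ dz, dz ∧ dx, dx ∧ dy) ↔ (e_x, e_y, e_z), the coefficients are exactly the components of curl F. Compute:
  ∂R/∂y - ∂Q/∂z = (x) - (-x) = 2*x
  ∂P/∂z - ∂R/∂x = (y) - (y) = 0
  ∂Q/∂x - ∂P/∂y = (-5*y - z) - (z + 2) = -5*y - 2*z - 2.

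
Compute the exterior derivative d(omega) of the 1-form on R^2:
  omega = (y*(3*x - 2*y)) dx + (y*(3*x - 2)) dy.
d(omega) = (-3*x + 7*y) dx ∧ dy

For a 1-form omega = sum_i f_i dx_i, the exterior derivative is
  d(omega) = sum_{i < j} (∂f_j/∂x_i - ∂f_i/∂x_j) dx_i ∧ dx_j.
  coefficient of dx ∧ dy: ∂f_2/∂x - ∂f_1/∂y = ∂(y*(3*x - 2))/∂x - ∂(y*(3*x - 2*y))/∂y = -3*x + 7*y
Assembling: d(omega) = (-3*x + 7*y) dx ∧ dy.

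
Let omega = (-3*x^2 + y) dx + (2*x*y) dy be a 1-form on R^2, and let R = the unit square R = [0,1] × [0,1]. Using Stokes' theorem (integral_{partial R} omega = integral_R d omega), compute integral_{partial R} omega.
integral_(partial R) omega = 0

Stokes: integral_partial_R omega = integral_R d omega with d omega = (∂Q/∂x - ∂P/∂y) dx ∧ dy.
  ∂Q/∂x = 2*y
  ∂P/∂y = 1
  integrand = ∂Q/∂x - ∂P/∂y = 2*y - 1.
Integrating over R: integral_0^1 integral_0^1 (2*y - 1) dx dy = 0.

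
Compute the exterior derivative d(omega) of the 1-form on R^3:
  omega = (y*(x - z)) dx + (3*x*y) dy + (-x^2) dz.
d(omega) = (-x + 3*y + z) dx ∧ dy + (-2*x + y) dx ∧ dz

For a 1-form omega = sum_i f_i dx_i, the exterior derivative is
  d(omega) = sum_{i < j} (∂f_j/∂x_i - ∂f_i/∂x_j) dx_i ∧ dx_j.
  coefficient of dx ∧ dy: ∂f_2/∂x - ∂f_1/∂y = ∂(3*x*y)/∂x - ∂(y*(x - z))/∂y = -x + 3*y + z
  coefficient of dx ∧ dz: ∂f_3/∂x - ∂f_1/∂z = ∂(-x^2)/∂x - ∂(y*(x - z))/∂z = -2*x + y
Assembling: d(omega) = (-x + 3*y + z) dx ∧ dy + (-2*x + y) dx ∧ dz.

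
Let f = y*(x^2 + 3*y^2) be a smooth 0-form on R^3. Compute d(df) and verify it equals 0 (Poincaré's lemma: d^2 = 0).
d(df) = 0

Step 1: df = sum_i (∂f/∂x_i) dx_i = (2*x*y) dx + (x^2 + 9*y^2) dy + (0) dz.
Step 2: Apply d again. Using the 1-form formula, the coefficient of dx ∧ dy in d(df) is ∂^2 f/∂x ∂y - ∂^2 f/∂y ∂x = (2*x) - (2*x) = 0 (equality of mixed partials for smooth f).
Similarly for dx ∧ dz and dy ∧ dz — all coefficients vanish. So d(df) = 0.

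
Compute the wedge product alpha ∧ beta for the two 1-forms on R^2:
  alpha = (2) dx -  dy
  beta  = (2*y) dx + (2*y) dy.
alpha ∧ beta = (6*y) dx ∧ dy

Distribute the wedge, using dx_i ∧ dx_j = -dx_j ∧ dx_i and dx_i ∧ dx_i = 0. For each pair (i, j) with i < j, the coefficient of dx_i ∧ dx_j in alpha ∧ beta is (alpha_i * beta_j - alpha_j * beta_i). Collecting: alpha ∧ beta = (6*y) dx ∧ dy.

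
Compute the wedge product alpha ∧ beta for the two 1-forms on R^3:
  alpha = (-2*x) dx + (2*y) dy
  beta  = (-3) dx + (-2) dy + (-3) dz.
alpha ∧ beta = (4*x + 6*y) dx ∧ dy + (6*x) dx ∧ dz + (-6*y) dy ∧ dz

Distribute the wedge, using dx_i ∧ dx_j = -dx_j ∧ dx_i and dx_i ∧ dx_i = 0. For each pair (i, j) with i < j, the coefficient of dx_i ∧ dx_j in alpha ∧ beta is (alpha_i * beta_j - alpha_j * beta_i). Collecting: alpha ∧ beta = (4*x + 6*y) dx ∧ dy + (6*x) dx ∧ dz + (-6*y) dy ∧ dz.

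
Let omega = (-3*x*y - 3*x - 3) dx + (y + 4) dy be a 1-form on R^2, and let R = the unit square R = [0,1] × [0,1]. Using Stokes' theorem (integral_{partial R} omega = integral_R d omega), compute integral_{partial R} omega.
integral_(partial R) omega = 3/2

Stokes: integral_partial_R omega = integral_R d omega with d omega = (∂Q/∂x - ∂P/∂y) dx ∧ dy.
  ∂Q/∂x = 0
  ∂P/∂y = -3*x
  integrand = ∂Q/∂x - ∂P/∂y = 3*x.
Integrating over R: integral_0^1 integral_0^1 (3*x) dx dy = 3/2.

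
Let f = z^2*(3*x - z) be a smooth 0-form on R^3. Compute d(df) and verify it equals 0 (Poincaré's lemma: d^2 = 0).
d(df) = 0

Step 1: df = sum_i (∂f/∂x_i) dx_i = (3*z^2) dx + (0) dy + (3*z*(2*x - z)) dz.
Step 2: Apply d again. Using the 1-form formula, the coefficient of dx ∧ dy in d(df) is ∂^2 f/∂x ∂y - ∂^2 f/∂y ∂x = (0) - (0) = 0 (equality of mixed partials for smooth f).
Similarly for dx ∧ dz and dy ∧ dz — all coefficients vanish. So d(df) = 0.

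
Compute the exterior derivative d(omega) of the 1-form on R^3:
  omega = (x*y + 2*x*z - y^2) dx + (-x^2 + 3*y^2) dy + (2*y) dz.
d(omega) = (-3*x + 2*y) dx ∧ dy + (-2*x) dx ∧ dz + (2) dy ∧ dz

For a 1-form omega = sum_i f_i dx_i, the exterior derivative is
  d(omega) = sum_{i < j} (∂f_j/∂x_i - ∂f_i/∂x_j) dx_i ∧ dx_j.
  coefficient of dx ∧ dy: ∂f_2/∂x - ∂f_1/∂y = ∂(-x^2 + 3*y^2)/∂x - ∂(x*y + 2*x*z - y^2)/∂y = -3*x + 2*y
  coefficient of dx ∧ dz: ∂f_3/∂x - ∂f_1/∂z = ∂(2*y)/∂x - ∂(x*y + 2*x*z - y^2)/∂z = -2*x
  coefficient of dy ∧ dz: ∂f_3/∂y - ∂f_2/∂z = ∂(2*y)/∂y - ∂(-x^2 + 3*y^2)/∂z = 2
Assembling: d(omega) = (-3*x + 2*y) dx ∧ dy + (-2*x) dx ∧ dz + (2) dy ∧ dz.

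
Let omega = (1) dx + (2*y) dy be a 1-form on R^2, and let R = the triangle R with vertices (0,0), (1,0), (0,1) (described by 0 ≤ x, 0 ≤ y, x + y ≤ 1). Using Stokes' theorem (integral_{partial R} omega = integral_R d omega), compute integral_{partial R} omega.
integral_(partial R) omega = 0

Stokes: integral_partial_R omega = integral_R d omega with d omega = (∂Q/∂x - ∂P/∂y) dx ∧ dy.
  ∂Q/∂x = 0
  ∂P/∂y = 0
  integrand = ∂Q/∂x - ∂P/∂y = 0.
Integrating over R: integral_0^1 integral_0^{1-x} (0) dy dx = 0.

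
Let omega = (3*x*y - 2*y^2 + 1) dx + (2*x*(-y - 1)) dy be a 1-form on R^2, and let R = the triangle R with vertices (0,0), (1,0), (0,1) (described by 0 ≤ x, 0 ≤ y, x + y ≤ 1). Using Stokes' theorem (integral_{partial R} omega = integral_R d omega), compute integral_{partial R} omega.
integral_(partial R) omega = -7/6

Stokes: integral_partial_R omega = integral_R d omega with d omega = (∂Q/∂x - ∂P/∂y) dx ∧ dy.
  ∂Q/∂x = -2*y - 2
  ∂P/∂y = 3*x - 4*y
  integrand = ∂Q/∂x - ∂P/∂y = -3*x + 2*y - 2.
Integrating over R: integral_0^1 integral_0^{1-x} (-3*x + 2*y - 2) dy dx = -7/6.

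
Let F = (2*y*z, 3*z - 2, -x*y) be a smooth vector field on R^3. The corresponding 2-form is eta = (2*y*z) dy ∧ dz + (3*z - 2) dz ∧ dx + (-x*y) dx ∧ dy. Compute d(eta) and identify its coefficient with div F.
d(eta) = (0) dx ∧ dy ∧ dz; div F = 0

For a 2-form in R^3 of the form above, applying d gives a 3-form with coefficient ∂P/∂x + ∂Q/∂y + ∂R/∂z:
  ∂P/∂x = 0
  ∂Q/∂y = 0
  ∂R/∂z = 0
Sum = 0, which is exactly div F.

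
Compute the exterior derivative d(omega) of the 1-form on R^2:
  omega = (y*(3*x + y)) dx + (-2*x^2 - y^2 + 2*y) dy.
d(omega) = (-7*x - 2*y) dx ∧ dy

For a 1-form omega = sum_i f_i dx_i, the exterior derivative is
  d(omega) = sum_{i < j} (∂f_j/∂x_i - ∂f_i/∂x_j) dx_i ∧ dx_j.
  coefficient of dx ∧ dy: ∂f_2/∂x - ∂f_1/∂y = ∂(-2*x^2 - y^2 + 2*y)/∂x - ∂(y*(3*x + y))/∂y = -7*x - 2*y
Assembling: d(omega) = (-7*x - 2*y) dx ∧ dy.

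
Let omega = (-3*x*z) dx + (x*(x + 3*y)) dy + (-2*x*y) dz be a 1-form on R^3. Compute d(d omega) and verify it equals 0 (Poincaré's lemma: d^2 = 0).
d(d omega) = 0

Step 1: d omega = sum_{i<j} (∂f_j/∂x_i - ∂f_i/∂x_j) dx_i ∧ dx_j:
  coeff of dx ∧ dy: 2*x + 3*y
  coeff of dx ∧ dz: 3*x - 2*y
  coeff of dy ∧ dz: -2*x
Step 2: Apply d again to each 2-form coefficient. The only possible 3-form in R^3 is dx ∧ dy ∧ dz, with coefficient
  ∂(coeff of dy∧dz)/∂x - ∂(coeff of dx∧dz)/∂y + ∂(coeff of dx∧dy)/∂z
  = ∂/∂x (-2*x) - ∂/∂y (3*x - 2*y) + ∂/∂z (2*x + 3*y).
Each of these terms simplifies to sums of mixed partials that cancel in pairs. The result is 0 (by equality of mixed partials for smooth functions — Schwarz / Clairaut).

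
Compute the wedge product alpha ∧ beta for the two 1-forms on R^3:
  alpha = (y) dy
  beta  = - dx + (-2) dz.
alpha ∧ beta = (y) dx ∧ dy + (-2*y) dy ∧ dz

Distribute the wedge, using dx_i ∧ dx_j = -dx_j ∧ dx_i and dx_i ∧ dx_i = 0. For each pair (i, j) with i < j, the coefficient of dx_i ∧ dx_j in alpha ∧ beta is (alpha_i * beta_j - alpha_j * beta_i). Collecting: alpha ∧ beta = (y) dx ∧ dy + (-2*y) dy ∧ dz.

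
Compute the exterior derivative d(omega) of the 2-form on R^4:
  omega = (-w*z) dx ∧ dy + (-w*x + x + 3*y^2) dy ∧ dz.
d(omega) = (1 - 2*w) dx ∧ dy ∧ dz + (-z) dx ∧ dy ∧ dw + (-x) dy ∧ dz ∧ dw

For a 2-form omega = sum_{i<j} g_{ij} dx_i ∧ dx_j, the exterior derivative is
  d(omega) = sum_{i<j} d(g_{ij}) ∧ dx_i ∧ dx_j = sum_{i<j, k} (∂g_{ij}/∂x_k) dx_k ∧ dx_i ∧ dx_j.
Expand each term, using dx_k ∧ dx_i ∧ dx_j = sgn(permutation) dx_{(a)} ∧ dx_{(b)} ∧ dx_{(c)} with (a < b < c) sorted:
  d(-w*z) includes (∂/∂z)(-w*z) dz = (-w) dz, which multiplied by dx ∧ dy gives (-w) dx ∧ dy ∧ dz
  d(-w*z) includes (∂/∂w)(-w*z) dw = (-z) dw, which multiplied by dx ∧ dy gives (-z) dx ∧ dy ∧ dw
  d(-w*x + x + 3*y^2) includes (∂/∂x)(-w*x + x + 3*y^2) dx = (1 - w) dx, which multiplied by dy ∧ dz gives (1 - w) dx ∧ dy ∧ dz
  d(-w*x + x + 3*y^2) includes (∂/∂w)(-w*x + x + 3*y^2) dw = (-x) dw, which multiplied by dy ∧ dz gives (-x) dy ∧ dz ∧ dw
Collecting like 3-forms: d(omega) = (1 - 2*w) dx ∧ dy ∧ dz + (-z) dx ∧ dy ∧ dw + (-x) dy ∧ dz ∧ dw.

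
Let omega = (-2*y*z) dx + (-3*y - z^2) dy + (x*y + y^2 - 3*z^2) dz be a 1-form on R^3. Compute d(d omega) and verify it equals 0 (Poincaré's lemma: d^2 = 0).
d(d omega) = 0

Step 1: d omega = sum_{i<j} (∂f_j/∂x_i - ∂f_i/∂x_j) dx_i ∧ dx_j:
  coeff of dx ∧ dy: 2*z
  coeff of dx ∧ dz: 3*y
  coeff of dy ∧ dz: x + 2*y + 2*z
Step 2: Apply d again to each 2-form coefficient. The only possible 3-form in R^3 is dx ∧ dy ∧ dz, with coefficient
  ∂(coeff of dy∧dz)/∂x - ∂(coeff of dx∧dz)/∂y + ∂(coeff of dx∧dy)/∂z
  = ∂/∂x (x + 2*y + 2*z) - ∂/∂y (3*y) + ∂/∂z (2*z).
Each of these terms simplifies to sums of mixed partials that cancel in pairs. The result is 0 (by equality of mixed partials for smooth functions — Schwarz / Clairaut).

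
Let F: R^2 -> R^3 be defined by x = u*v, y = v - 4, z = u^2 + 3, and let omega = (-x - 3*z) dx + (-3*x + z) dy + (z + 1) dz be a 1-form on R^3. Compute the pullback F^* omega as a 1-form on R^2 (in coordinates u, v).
F^* omega = (2*u^3 - 3*u^2*v - u*v^2 + 8*u - 9*v) du + (-3*u^3 - u^2*v + u^2 - 3*u*v - 9*u + 3) dv

Using F^*(f dg) = (f ∘ F) d(g ∘ F), substitute each coordinate x_i by F_i(u, v) in f_i, and replace dx_i by d F_i = (∂F_i/∂u) du + (∂F_i/∂v) dv.
  For the x component: f_1(F) = -3*u^2 - u*v - 9; d F_1 = (v) du + (u) dv
  For the y component: f_2(F) = u^2 - 3*u*v + 3; d F_2 = (0) du + (1) dv
  For the z component: f_3(F) = u^2 + 4; d F_3 = (2*u) du + (0) dv
Combining and collecting du, dv coefficients:
  coeff of du: 2*u^3 - 3*u^2*v - u*v^2 + 8*u - 9*v
  coeff of dv: -3*u^3 - u^2*v + u^2 - 3*u*v - 9*u + 3
F^* omega = (2*u^3 - 3*u^2*v - u*v^2 + 8*u - 9*v) du + (-3*u^3 - u^2*v + u^2 - 3*u*v - 9*u + 3) dv.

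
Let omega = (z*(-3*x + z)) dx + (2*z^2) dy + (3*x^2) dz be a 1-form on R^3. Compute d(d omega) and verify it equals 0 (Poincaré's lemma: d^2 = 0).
d(d omega) = 0

Step 1: d omega = sum_{i<j} (∂f_j/∂x_i - ∂f_i/∂x_j) dx_i ∧ dx_j:
  coeff of dx ∧ dy: 0
  coeff of dx ∧ dz: 9*x - 2*z
  coeff of dy ∧ dz: -4*z
Step 2: Apply d again to each 2-form coefficient. The only possible 3-form in R^3 is dx ∧ dy ∧ dz, with coefficient
  ∂(coeff of dy∧dz)/∂x - ∂(coeff of dx∧dz)/∂y + ∂(coeff of dx∧dy)/∂z
  = ∂/∂x (-4*z) - ∂/∂y (9*x - 2*z) + ∂/∂z (0).
Each of these terms simplifies to sums of mixed partials that cancel in pairs. The result is 0 (by equality of mixed partials for smooth functions — Schwarz / Clairaut).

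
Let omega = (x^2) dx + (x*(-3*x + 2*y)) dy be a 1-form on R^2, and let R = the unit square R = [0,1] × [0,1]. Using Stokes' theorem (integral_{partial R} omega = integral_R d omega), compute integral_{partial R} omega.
integral_(partial R) omega = -2

Stokes: integral_partial_R omega = integral_R d omega with d omega = (∂Q/∂x - ∂P/∂y) dx ∧ dy.
  ∂Q/∂x = -6*x + 2*y
  ∂P/∂y = 0
  integrand = ∂Q/∂x - ∂P/∂y = -6*x + 2*y.
Integrating over R: integral_0^1 integral_0^1 (-6*x + 2*y) dx dy = -2.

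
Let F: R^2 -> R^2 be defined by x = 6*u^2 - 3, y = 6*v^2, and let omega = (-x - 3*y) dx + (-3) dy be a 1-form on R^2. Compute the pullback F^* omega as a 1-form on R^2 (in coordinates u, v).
F^* omega = (36*u*(-2*u^2 - 6*v^2 + 1)) du + (-36*v) dv

Using F^*(f dg) = (f ∘ F) d(g ∘ F), substitute each coordinate x_i by F_i(u, v) in f_i, and replace dx_i by d F_i = (∂F_i/∂u) du + (∂F_i/∂v) dv.
  For the x component: f_1(F) = -6*u^2 - 18*v^2 + 3; d F_1 = (12*u) du + (0) dv
  For the y component: f_2(F) = -3; d F_2 = (0) du + (12*v) dv
Combining and collecting du, dv coefficients:
  coeff of du: 36*u*(-2*u^2 - 6*v^2 + 1)
  coeff of dv: -36*v
F^* omega = (36*u*(-2*u^2 - 6*v^2 + 1)) du + (-36*v) dv.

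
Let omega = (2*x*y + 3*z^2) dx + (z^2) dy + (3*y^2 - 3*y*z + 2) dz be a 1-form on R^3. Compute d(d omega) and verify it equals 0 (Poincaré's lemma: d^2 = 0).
d(d omega) = 0

Step 1: d omega = sum_{i<j} (∂f_j/∂x_i - ∂f_i/∂x_j) dx_i ∧ dx_j:
  coeff of dx ∧ dy: -2*x
  coeff of dx ∧ dz: -6*z
  coeff of dy ∧ dz: 6*y - 5*z
Step 2: Apply d again to each 2-form coefficient. The only possible 3-form in R^3 is dx ∧ dy ∧ dz, with coefficient
  ∂(coeff of dy∧dz)/∂x - ∂(coeff of dx∧dz)/∂y + ∂(coeff of dx∧dy)/∂z
  = ∂/∂x (6*y - 5*z) - ∂/∂y (-6*z) + ∂/∂z (-2*x).
Each of these terms simplifies to sums of mixed partials that cancel in pairs. The result is 0 (by equality of mixed partials for smooth functions — Schwarz / Clairaut).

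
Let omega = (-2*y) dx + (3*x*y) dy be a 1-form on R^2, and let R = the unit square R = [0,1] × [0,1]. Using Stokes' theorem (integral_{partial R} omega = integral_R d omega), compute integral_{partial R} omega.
integral_(partial R) omega = 7/2

Stokes: integral_partial_R omega = integral_R d omega with d omega = (∂Q/∂x - ∂P/∂y) dx ∧ dy.
  ∂Q/∂x = 3*y
  ∂P/∂y = -2
  integrand = ∂Q/∂x - ∂P/∂y = 3*y + 2.
Integrating over R: integral_0^1 integral_0^1 (3*y + 2) dx dy = 7/2.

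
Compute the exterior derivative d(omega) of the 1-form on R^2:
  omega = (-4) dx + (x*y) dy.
d(omega) = (y) dx ∧ dy

For a 1-form omega = sum_i f_i dx_i, the exterior derivative is
  d(omega) = sum_{i < j} (∂f_j/∂x_i - ∂f_i/∂x_j) dx_i ∧ dx_j.
  coefficient of dx ∧ dy: ∂f_2/∂x - ∂f_1/∂y = ∂(x*y)/∂x - ∂(-4)/∂y = y
Assembling: d(omega) = (y) dx ∧ dy.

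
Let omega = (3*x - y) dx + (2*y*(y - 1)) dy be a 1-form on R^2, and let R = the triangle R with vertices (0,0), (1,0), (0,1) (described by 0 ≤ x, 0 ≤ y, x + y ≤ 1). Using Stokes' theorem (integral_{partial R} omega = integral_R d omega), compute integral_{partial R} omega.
integral_(partial R) omega = 1/2

Stokes: integral_partial_R omega = integral_R d omega with d omega = (∂Q/∂x - ∂P/∂y) dx ∧ dy.
  ∂Q/∂x = 0
  ∂P/∂y = -1
  integrand = ∂Q/∂x - ∂P/∂y = 1.
Integrating over R: integral_0^1 integral_0^{1-x} (1) dy dx = 1/2.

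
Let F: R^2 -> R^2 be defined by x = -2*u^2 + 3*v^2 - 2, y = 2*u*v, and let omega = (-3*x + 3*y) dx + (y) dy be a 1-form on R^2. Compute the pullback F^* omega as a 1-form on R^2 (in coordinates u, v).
F^* omega = (8*u*(-3*u^2 - 3*u*v + 5*v^2 - 3)) du + (2*v*(20*u^2 + 18*u*v - 27*v^2 + 18)) dv

Using F^*(f dg) = (f ∘ F) d(g ∘ F), substitute each coordinate x_i by F_i(u, v) in f_i, and replace dx_i by d F_i = (∂F_i/∂u) du + (∂F_i/∂v) dv.
  For the x component: f_1(F) = 6*u^2 + 6*u*v - 9*v^2 + 6; d F_1 = (-4*u) du + (6*v) dv
  For the y component: f_2(F) = 2*u*v; d F_2 = (2*v) du + (2*u) dv
Combining and collecting du, dv coefficients:
  coeff of du: 8*u*(-3*u^2 - 3*u*v + 5*v^2 - 3)
  coeff of dv: 2*v*(20*u^2 + 18*u*v - 27*v^2 + 18)
F^* omega = (8*u*(-3*u^2 - 3*u*v + 5*v^2 - 3)) du + (2*v*(20*u^2 + 18*u*v - 27*v^2 + 18)) dv.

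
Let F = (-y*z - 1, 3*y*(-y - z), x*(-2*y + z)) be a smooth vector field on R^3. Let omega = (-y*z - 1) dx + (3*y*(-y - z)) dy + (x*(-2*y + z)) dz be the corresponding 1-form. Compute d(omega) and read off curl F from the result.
d(omega) = (-2*x + 3*y) dy ∧ dz + (y - z) dz ∧ dx + (z) dx ∧ dy; curl F = (-2*x + 3*y, y - z, z)

d omega = sum_{i<j} (∂f_j/∂x_i - ∂f_i/∂x_j) dx_i ∧ dx_j. Under the identification (dy ∧ dz, dz ∧ dx, dx ∧ dy) ↔ (e_x, e_y, e_z), the coefficients are exactly the components of curl F. Compute:
  ∂R/∂y - ∂Q/∂z = (-2*x) - (-3*y) = -2*x + 3*y
  ∂P/∂z - ∂R/∂x = (-y) - (-2*y + z) = y - z
  ∂Q/∂x - ∂P/∂y = (0) - (-z) = z.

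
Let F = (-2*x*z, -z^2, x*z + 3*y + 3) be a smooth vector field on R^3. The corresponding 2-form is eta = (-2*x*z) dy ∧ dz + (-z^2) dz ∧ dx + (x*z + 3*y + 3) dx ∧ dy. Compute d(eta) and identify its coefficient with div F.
d(eta) = (x - 2*z) dx ∧ dy ∧ dz; div F = x - 2*z

For a 2-form in R^3 of the form above, applying d gives a 3-form with coefficient ∂P/∂x + ∂Q/∂y + ∂R/∂z:
  ∂P/∂x = -2*z
  ∂Q/∂y = 0
  ∂R/∂z = x
Sum = x - 2*z, which is exactly div F.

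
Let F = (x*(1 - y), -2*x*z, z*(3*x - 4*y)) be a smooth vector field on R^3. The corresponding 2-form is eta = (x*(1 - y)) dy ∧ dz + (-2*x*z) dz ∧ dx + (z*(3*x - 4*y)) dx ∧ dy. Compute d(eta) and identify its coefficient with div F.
d(eta) = (3*x - 5*y + 1) dx ∧ dy ∧ dz; div F = 3*x - 5*y + 1

For a 2-form in R^3 of the form above, applying d gives a 3-form with coefficient ∂P/∂x + ∂Q/∂y + ∂R/∂z:
  ∂P/∂x = 1 - y
  ∂Q/∂y = 0
  ∂R/∂z = 3*x - 4*y
Sum = 3*x - 5*y + 1, which is exactly div F.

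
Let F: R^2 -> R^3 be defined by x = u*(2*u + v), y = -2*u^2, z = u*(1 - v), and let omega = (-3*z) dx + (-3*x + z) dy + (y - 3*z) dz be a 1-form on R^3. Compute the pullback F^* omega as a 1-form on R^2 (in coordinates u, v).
F^* omega = (3*u*(8*u^2 + 10*u*v - 6*u + v - 1)) du + (2*u^3) dv

Using F^*(f dg) = (f ∘ F) d(g ∘ F), substitute each coordinate x_i by F_i(u, v) in f_i, and replace dx_i by d F_i = (∂F_i/∂u) du + (∂F_i/∂v) dv.
  For the x component: f_1(F) = 3*u*(v - 1); d F_1 = (4*u + v) du + (u) dv
  For the y component: f_2(F) = u*(-6*u - 4*v + 1); d F_2 = (-4*u) du + (0) dv
  For the z component: f_3(F) = u*(-2*u + 3*v - 3); d F_3 = (1 - v) du + (-u) dv
Combining and collecting du, dv coefficients:
  coeff of du: 3*u*(8*u^2 + 10*u*v - 6*u + v - 1)
  coeff of dv: 2*u^3
F^* omega = (3*u*(8*u^2 + 10*u*v - 6*u + v - 1)) du + (2*u^3) dv.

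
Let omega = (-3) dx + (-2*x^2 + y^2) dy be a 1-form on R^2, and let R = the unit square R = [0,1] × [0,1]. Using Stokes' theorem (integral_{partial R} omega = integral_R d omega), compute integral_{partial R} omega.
integral_(partial R) omega = -2

Stokes: integral_partial_R omega = integral_R d omega with d omega = (∂Q/∂x - ∂P/∂y) dx ∧ dy.
  ∂Q/∂x = -4*x
  ∂P/∂y = 0
  integrand = ∂Q/∂x - ∂P/∂y = -4*x.
Integrating over R: integral_0^1 integral_0^1 (-4*x) dx dy = -2.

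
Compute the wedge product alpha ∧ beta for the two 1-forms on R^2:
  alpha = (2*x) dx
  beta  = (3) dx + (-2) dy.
alpha ∧ beta = (-4*x) dx ∧ dy

Distribute the wedge, using dx_i ∧ dx_j = -dx_j ∧ dx_i and dx_i ∧ dx_i = 0. For each pair (i, j) with i < j, the coefficient of dx_i ∧ dx_j in alpha ∧ beta is (alpha_i * beta_j - alpha_j * beta_i). Collecting: alpha ∧ beta = (-4*x) dx ∧ dy.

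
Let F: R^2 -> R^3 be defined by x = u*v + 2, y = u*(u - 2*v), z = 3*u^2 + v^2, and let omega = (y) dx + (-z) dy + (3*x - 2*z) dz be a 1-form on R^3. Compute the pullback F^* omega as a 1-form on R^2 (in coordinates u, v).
F^* omega = (-42*u^3 + 25*u^2*v - 16*u*v^2 + 36*u + 2*v^3) du + (7*u^3 - 14*u^2*v + 8*u*v^2 - 4*v^3 + 12*v) dv

Using F^*(f dg) = (f ∘ F) d(g ∘ F), substitute each coordinate x_i by F_i(u, v) in f_i, and replace dx_i by d F_i = (∂F_i/∂u) du + (∂F_i/∂v) dv.
  For the x component: f_1(F) = u*(u - 2*v); d F_1 = (v) du + (u) dv
  For the y component: f_2(F) = -3*u^2 - v^2; d F_2 = (2*u - 2*v) du + (-2*u) dv
  For the z component: f_3(F) = -6*u^2 + 3*u*v - 2*v^2 + 6; d F_3 = (6*u) du + (2*v) dv
Combining and collecting du, dv coefficients:
  coeff of du: -42*u^3 + 25*u^2*v - 16*u*v^2 + 36*u + 2*v^3
  coeff of dv: 7*u^3 - 14*u^2*v + 8*u*v^2 - 4*v^3 + 12*v
F^* omega = (-42*u^3 + 25*u^2*v - 16*u*v^2 + 36*u + 2*v^3) du + (7*u^3 - 14*u^2*v + 8*u*v^2 - 4*v^3 + 12*v) dv.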